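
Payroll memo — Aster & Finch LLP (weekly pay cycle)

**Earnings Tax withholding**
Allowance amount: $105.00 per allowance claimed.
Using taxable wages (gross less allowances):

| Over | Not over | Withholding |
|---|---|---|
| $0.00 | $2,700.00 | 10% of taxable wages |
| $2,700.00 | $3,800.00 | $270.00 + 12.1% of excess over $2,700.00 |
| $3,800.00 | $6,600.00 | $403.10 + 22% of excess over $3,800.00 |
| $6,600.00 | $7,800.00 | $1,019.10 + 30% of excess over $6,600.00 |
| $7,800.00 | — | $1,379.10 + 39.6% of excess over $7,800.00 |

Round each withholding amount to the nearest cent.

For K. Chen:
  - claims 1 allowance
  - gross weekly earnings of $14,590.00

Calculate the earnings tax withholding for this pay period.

$4,026.36

Earnings Tax: taxable = $14,590.00 − 1×$105.00 = $14,485.00
  $1,379.10 + 39.6% × ($14,485.00 − $7,800.00) = $1,379.10 + 39.6% × $6,685.00 = $4,026.36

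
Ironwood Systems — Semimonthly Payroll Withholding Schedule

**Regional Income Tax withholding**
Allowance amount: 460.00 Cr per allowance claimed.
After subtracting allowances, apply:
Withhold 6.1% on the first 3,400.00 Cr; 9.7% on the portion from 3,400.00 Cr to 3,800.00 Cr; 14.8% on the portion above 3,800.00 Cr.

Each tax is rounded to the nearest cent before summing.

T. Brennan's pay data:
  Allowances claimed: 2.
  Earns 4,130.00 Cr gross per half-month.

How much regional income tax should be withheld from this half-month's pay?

195.81 Cr

Regional Income Tax: taxable = 4,130.00 Cr − 2×460.00 Cr = 3,210.00 Cr
  6.1% × 3,210.00 Cr = 195.81 Cr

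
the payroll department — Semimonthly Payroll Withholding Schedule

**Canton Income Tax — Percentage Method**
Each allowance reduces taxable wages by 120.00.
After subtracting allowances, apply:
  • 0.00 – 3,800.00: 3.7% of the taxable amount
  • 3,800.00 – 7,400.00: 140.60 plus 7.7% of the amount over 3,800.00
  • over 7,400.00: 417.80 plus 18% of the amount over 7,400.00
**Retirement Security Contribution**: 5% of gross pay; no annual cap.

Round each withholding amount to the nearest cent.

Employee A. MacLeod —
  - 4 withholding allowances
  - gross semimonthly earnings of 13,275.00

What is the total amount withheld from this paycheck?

Canton Income Tax: taxable = 13,275.00 − 4×120.00 = 12,795.00
  417.80 + 18% × (12,795.00 − 7,400.00) = 417.80 + 18% × 5,395.00 = 1,388.90
Retirement Security Contribution: 5% × 13,275.00 = 663.75
Total: 1,388.90 + 663.75 = 2,052.65

2,052.65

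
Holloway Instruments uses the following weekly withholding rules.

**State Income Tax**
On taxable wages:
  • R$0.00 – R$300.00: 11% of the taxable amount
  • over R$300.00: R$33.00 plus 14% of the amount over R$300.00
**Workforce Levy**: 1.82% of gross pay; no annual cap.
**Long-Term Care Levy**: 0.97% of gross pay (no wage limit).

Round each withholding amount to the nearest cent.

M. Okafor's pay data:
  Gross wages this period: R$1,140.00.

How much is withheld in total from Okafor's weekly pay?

R$182.41

State Income Tax: taxable = R$1,140.00
  R$33.00 + 14% × (R$1,140.00 − R$300.00) = R$33.00 + 14% × R$840.00 = R$150.60
Workforce Levy: 1.82% × R$1,140.00 = R$20.75
Long-Term Care Levy: 0.97% × R$1,140.00 = R$11.06
Total: R$150.60 + R$20.75 + R$11.06 = R$182.41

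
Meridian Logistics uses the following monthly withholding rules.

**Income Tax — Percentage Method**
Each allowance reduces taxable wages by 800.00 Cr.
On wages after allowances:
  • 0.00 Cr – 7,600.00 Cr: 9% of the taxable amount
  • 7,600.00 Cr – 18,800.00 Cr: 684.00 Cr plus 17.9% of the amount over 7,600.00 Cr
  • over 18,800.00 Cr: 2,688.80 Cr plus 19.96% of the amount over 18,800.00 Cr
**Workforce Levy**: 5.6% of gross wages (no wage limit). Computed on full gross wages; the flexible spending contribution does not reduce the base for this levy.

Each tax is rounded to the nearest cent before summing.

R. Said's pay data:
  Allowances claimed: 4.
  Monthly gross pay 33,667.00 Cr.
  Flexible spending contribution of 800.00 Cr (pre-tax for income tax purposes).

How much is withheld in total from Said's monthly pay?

Income Tax: taxable = 33,667.00 Cr − 800.00 Cr − 4×800.00 Cr = 29,667.00 Cr
  2,688.80 Cr + 19.96% × (29,667.00 Cr − 18,800.00 Cr) = 2,688.80 Cr + 19.96% × 10,867.00 Cr = 4,857.85 Cr
Workforce Levy: 5.6% × 33,667.00 Cr = 1,885.35 Cr
Total: 4,857.85 Cr + 1,885.35 Cr = 6,743.20 Cr

6,743.20 Cr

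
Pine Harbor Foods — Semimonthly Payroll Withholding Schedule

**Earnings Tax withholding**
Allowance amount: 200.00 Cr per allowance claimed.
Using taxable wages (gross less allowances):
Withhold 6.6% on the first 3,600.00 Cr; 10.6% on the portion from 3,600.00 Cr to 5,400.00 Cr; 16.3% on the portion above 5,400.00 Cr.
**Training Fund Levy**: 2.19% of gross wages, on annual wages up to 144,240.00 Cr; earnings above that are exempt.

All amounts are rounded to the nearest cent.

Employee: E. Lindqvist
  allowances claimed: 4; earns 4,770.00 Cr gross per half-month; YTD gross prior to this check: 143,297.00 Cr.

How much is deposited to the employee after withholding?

Earnings Tax: taxable = 4,770.00 Cr − 4×200.00 Cr = 3,970.00 Cr
  237.60 Cr + 10.6% × (3,970.00 Cr − 3,600.00 Cr) = 237.60 Cr + 10.6% × 370.00 Cr = 276.82 Cr
Training Fund Levy: cap 144,240.00 Cr − YTD 143,297.00 Cr = 943.00 Cr subject; 2.19% × 943.00 Cr = 20.65 Cr
Total withheld: 276.82 Cr + 20.65 Cr = 297.47 Cr
Net pay: 4,770.00 Cr − 297.47 Cr = 4,472.53 Cr

4,472.53 Cr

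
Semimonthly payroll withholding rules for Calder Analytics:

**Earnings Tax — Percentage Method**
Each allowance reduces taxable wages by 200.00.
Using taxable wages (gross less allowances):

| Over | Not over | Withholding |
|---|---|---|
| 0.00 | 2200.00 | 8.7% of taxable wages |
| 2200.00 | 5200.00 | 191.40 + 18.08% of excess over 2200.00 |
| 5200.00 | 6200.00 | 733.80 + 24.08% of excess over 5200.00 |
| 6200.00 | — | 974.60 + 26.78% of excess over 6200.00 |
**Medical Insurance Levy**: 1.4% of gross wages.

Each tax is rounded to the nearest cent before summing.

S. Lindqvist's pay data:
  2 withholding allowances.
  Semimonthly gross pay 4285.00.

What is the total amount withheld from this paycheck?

Earnings Tax: taxable = 4285.00 − 2×200.00 = 3885.00
  191.40 + 18.08% × (3885.00 − 2200.00) = 191.40 + 18.08% × 1685.00 = 496.05
Medical Insurance Levy: 1.4% × 4285.00 = 59.99
Total: 496.05 + 59.99 = 556.04

556.04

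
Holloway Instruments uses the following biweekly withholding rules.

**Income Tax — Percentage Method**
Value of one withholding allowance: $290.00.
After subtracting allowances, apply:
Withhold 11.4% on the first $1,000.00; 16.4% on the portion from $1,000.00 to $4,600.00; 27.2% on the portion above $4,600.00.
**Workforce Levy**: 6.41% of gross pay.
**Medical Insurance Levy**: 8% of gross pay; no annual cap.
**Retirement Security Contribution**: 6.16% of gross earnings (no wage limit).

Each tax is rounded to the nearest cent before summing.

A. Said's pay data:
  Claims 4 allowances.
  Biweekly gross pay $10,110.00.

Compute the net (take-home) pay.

$6,142.77

Income Tax: taxable = $10,110.00 − 4×$290.00 = $8,950.00
  $704.40 + 27.2% × ($8,950.00 − $4,600.00) = $704.40 + 27.2% × $4,350.00 = $1,887.60
Workforce Levy: 6.41% × $10,110.00 = $648.05
Medical Insurance Levy: 8% × $10,110.00 = $808.80
Retirement Security Contribution: 6.16% × $10,110.00 = $622.78
Total withheld: $1,887.60 + $648.05 + $808.80 + $622.78 = $3,967.23
Net pay: $10,110.00 − $3,967.23 = $6,142.77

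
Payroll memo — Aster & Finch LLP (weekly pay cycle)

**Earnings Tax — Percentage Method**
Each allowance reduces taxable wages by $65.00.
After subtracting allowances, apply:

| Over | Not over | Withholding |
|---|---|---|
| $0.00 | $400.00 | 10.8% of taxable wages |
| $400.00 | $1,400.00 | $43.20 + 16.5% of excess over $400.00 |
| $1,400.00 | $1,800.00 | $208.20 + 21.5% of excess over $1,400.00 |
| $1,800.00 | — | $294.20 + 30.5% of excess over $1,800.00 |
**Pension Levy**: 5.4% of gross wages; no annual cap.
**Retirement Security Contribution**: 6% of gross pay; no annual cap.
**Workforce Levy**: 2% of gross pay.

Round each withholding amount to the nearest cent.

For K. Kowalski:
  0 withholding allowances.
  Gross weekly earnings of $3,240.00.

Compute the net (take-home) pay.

Earnings Tax: taxable = $3,240.00
  $294.20 + 30.5% × ($3,240.00 − $1,800.00) = $294.20 + 30.5% × $1,440.00 = $733.40
Pension Levy: 5.4% × $3,240.00 = $174.96
Retirement Security Contribution: 6% × $3,240.00 = $194.40
Workforce Levy: 2% × $3,240.00 = $64.80
Total withheld: $733.40 + $174.96 + $194.40 + $64.80 = $1,167.56
Net pay: $3,240.00 − $1,167.56 = $2,072.44

$2,072.44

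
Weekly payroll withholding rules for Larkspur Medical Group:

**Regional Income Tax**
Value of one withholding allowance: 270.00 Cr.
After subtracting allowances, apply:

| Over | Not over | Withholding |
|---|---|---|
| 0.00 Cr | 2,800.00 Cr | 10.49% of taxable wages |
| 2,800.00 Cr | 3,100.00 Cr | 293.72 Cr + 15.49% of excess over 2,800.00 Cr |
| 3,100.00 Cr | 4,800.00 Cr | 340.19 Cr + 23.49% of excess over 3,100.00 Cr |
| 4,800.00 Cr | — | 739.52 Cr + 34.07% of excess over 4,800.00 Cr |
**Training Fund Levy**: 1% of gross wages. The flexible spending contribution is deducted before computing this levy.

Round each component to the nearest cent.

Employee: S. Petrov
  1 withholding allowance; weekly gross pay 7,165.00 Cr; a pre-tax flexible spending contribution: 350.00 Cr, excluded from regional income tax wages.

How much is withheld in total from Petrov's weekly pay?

1,402.19 Cr

Regional Income Tax: taxable = 7,165.00 Cr − 350.00 Cr − 1×270.00 Cr = 6,545.00 Cr
  739.52 Cr + 34.07% × (6,545.00 Cr − 4,800.00 Cr) = 739.52 Cr + 34.07% × 1,745.00 Cr = 1,334.04 Cr
Training Fund Levy: 1% × 6,815.00 Cr = 68.15 Cr
Total: 1,334.04 Cr + 68.15 Cr = 1,402.19 Cr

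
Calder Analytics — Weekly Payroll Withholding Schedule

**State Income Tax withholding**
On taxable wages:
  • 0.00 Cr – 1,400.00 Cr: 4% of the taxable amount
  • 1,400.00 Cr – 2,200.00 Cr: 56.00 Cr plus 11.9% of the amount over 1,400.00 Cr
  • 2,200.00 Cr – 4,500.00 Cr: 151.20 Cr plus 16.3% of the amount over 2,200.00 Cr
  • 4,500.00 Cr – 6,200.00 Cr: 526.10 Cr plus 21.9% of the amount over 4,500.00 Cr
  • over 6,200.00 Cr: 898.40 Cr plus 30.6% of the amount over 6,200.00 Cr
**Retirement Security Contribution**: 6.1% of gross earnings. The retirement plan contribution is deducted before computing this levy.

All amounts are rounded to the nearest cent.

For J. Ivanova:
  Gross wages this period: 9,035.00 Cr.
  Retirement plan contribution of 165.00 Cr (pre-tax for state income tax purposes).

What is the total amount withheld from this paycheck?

2,256.49 Cr

State Income Tax: taxable = 9,035.00 Cr − 165.00 Cr = 8,870.00 Cr
  898.40 Cr + 30.6% × (8,870.00 Cr − 6,200.00 Cr) = 898.40 Cr + 30.6% × 2,670.00 Cr = 1,715.42 Cr
Retirement Security Contribution: 6.1% × 8,870.00 Cr = 541.07 Cr
Total: 1,715.42 Cr + 541.07 Cr = 2,256.49 Cr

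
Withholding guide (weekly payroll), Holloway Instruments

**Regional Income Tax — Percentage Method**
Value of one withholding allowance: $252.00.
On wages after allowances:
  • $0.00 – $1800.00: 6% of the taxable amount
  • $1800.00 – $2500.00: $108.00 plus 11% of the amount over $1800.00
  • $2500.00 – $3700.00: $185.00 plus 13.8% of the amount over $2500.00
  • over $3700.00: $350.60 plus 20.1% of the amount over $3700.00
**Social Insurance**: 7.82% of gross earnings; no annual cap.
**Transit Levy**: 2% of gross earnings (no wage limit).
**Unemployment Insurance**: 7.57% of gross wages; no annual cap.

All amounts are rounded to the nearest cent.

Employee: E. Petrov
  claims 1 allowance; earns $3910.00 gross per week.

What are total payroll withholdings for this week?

Regional Income Tax: taxable = $3910.00 − 1×$252.00 = $3658.00
  $185.00 + 13.8% × ($3658.00 − $2500.00) = $185.00 + 13.8% × $1158.00 = $344.80
Social Insurance: 7.82% × $3910.00 = $305.76
Transit Levy: 2% × $3910.00 = $78.20
Unemployment Insurance: 7.57% × $3910.00 = $295.99
Total: $344.80 + $305.76 + $78.20 + $295.99 = $1024.75

$1024.75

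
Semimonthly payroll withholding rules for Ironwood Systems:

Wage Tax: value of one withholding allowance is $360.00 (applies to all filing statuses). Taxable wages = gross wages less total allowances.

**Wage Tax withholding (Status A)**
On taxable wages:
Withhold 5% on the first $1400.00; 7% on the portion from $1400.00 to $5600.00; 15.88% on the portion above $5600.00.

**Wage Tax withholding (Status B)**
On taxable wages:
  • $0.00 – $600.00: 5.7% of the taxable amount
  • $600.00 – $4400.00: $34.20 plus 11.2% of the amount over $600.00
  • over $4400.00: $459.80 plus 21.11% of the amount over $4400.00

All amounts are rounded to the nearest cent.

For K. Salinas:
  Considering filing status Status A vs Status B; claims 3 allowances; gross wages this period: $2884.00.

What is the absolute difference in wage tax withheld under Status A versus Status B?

Wage Tax (Status A): taxable = $2884.00 − 3×$360.00 = $1804.00
  $70.00 + 7% × ($1804.00 − $1400.00) = $70.00 + 7% × $404.00 = $98.28
Wage Tax (Status B): taxable = $2884.00 − 3×$360.00 = $1804.00
  $34.20 + 11.2% × ($1804.00 − $600.00) = $34.20 + 11.2% × $1204.00 = $169.05
Difference: |$98.28 − $169.05| = $70.77 (higher under Status B)

$70.77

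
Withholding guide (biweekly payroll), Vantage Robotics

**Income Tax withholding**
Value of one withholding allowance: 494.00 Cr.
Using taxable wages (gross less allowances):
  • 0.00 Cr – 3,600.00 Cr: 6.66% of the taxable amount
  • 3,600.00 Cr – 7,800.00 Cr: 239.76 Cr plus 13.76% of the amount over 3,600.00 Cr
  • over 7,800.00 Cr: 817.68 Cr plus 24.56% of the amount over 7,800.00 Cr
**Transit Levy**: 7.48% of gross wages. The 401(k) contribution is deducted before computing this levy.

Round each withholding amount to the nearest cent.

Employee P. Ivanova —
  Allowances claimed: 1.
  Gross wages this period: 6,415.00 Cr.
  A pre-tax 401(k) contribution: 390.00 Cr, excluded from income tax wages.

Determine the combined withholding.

956.14 Cr

Income Tax: taxable = 6,415.00 Cr − 390.00 Cr − 1×494.00 Cr = 5,531.00 Cr
  239.76 Cr + 13.76% × (5,531.00 Cr − 3,600.00 Cr) = 239.76 Cr + 13.76% × 1,931.00 Cr = 505.47 Cr
Transit Levy: 7.48% × 6,025.00 Cr = 450.67 Cr
Total: 505.47 Cr + 450.67 Cr = 956.14 Cr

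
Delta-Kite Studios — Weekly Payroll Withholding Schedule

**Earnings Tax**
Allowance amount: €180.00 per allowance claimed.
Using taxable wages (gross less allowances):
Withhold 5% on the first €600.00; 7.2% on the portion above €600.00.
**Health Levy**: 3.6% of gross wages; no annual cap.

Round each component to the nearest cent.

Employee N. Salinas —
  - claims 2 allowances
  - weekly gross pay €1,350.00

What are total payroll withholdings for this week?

€106.68

Earnings Tax: taxable = €1,350.00 − 2×€180.00 = €990.00
  €30.00 + 7.2% × (€990.00 − €600.00) = €30.00 + 7.2% × €390.00 = €58.08
Health Levy: 3.6% × €1,350.00 = €48.60
Total: €58.08 + €48.60 = €106.68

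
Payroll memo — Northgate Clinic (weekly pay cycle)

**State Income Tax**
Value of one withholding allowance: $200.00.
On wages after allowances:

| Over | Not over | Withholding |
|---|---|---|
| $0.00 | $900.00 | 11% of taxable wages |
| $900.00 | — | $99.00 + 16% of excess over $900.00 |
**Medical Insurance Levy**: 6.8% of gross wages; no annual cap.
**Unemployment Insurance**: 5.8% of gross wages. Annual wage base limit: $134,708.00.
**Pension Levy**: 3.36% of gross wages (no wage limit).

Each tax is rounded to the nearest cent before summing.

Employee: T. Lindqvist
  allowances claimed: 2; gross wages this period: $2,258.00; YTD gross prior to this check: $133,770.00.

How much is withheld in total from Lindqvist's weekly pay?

$536.09

State Income Tax: taxable = $2,258.00 − 2×$200.00 = $1,858.00
  $99.00 + 16% × ($1,858.00 − $900.00) = $99.00 + 16% × $958.00 = $252.28
Medical Insurance Levy: 6.8% × $2,258.00 = $153.54
Unemployment Insurance: cap $134,708.00 − YTD $133,770.00 = $938.00 subject; 5.8% × $938.00 = $54.40
Pension Levy: 3.36% × $2,258.00 = $75.87
Total: $252.28 + $153.54 + $54.40 + $75.87 = $536.09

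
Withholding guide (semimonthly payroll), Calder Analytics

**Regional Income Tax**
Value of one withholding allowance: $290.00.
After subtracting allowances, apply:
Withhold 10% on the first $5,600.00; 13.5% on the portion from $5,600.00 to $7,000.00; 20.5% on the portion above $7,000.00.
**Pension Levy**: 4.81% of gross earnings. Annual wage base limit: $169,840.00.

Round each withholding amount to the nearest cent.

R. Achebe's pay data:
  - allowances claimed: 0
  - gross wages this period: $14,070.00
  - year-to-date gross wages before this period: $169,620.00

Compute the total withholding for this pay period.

$2,208.93

Regional Income Tax: taxable = $14,070.00
  $749.00 + 20.5% × ($14,070.00 − $7,000.00) = $749.00 + 20.5% × $7,070.00 = $2,198.35
Pension Levy: cap $169,840.00 − YTD $169,620.00 = $220.00 subject; 4.81% × $220.00 = $10.58
Total: $2,198.35 + $10.58 = $2,208.93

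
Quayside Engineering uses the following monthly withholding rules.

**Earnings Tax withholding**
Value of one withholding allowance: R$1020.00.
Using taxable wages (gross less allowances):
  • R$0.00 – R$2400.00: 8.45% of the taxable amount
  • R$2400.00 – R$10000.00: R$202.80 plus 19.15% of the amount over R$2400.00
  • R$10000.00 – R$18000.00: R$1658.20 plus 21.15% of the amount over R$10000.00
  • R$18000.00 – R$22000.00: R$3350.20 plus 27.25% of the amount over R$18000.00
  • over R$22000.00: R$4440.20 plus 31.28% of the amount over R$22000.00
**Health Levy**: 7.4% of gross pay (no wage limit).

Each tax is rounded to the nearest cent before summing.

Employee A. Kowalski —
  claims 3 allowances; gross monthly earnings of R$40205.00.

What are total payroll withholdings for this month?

Earnings Tax: taxable = R$40205.00 − 3×R$1020.00 = R$37145.00
  R$4440.20 + 31.28% × (R$37145.00 − R$22000.00) = R$4440.20 + 31.28% × R$15145.00 = R$9177.56
Health Levy: 7.4% × R$40205.00 = R$2975.17
Total: R$9177.56 + R$2975.17 = R$12152.73

R$12152.73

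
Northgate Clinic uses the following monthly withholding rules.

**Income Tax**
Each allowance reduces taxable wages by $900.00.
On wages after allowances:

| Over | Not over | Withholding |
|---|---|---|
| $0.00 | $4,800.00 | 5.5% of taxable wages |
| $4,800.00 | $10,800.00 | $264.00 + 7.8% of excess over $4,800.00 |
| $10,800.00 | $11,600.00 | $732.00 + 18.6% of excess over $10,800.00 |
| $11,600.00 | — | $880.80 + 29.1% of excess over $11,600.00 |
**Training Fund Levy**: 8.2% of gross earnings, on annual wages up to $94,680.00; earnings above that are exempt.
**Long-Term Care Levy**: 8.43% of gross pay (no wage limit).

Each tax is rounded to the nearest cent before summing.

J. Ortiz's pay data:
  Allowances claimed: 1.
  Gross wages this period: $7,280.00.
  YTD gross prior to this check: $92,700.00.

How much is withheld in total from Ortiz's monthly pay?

$1,163.30

Income Tax: taxable = $7,280.00 − 1×$900.00 = $6,380.00
  $264.00 + 7.8% × ($6,380.00 − $4,800.00) = $264.00 + 7.8% × $1,580.00 = $387.24
Training Fund Levy: cap $94,680.00 − YTD $92,700.00 = $1,980.00 subject; 8.2% × $1,980.00 = $162.36
Long-Term Care Levy: 8.43% × $7,280.00 = $613.70
Total: $387.24 + $162.36 + $613.70 = $1,163.30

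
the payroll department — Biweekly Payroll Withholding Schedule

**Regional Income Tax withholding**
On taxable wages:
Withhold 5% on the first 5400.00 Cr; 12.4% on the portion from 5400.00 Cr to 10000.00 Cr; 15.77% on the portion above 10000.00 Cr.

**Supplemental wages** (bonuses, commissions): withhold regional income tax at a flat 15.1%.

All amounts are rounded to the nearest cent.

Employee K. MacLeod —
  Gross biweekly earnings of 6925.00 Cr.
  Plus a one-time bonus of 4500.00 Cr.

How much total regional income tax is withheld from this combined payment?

1138.60 Cr

Regional Income Tax: taxable = 6925.00 Cr
  270.00 Cr + 12.4% × (6925.00 Cr − 5400.00 Cr) = 270.00 Cr + 12.4% × 1525.00 Cr = 459.10 Cr
Supplemental (15.1% flat on bonus): 15.1% × 4500.00 Cr = 679.50 Cr
Total regional income tax: 459.10 Cr + 679.50 Cr = 1138.60 Cr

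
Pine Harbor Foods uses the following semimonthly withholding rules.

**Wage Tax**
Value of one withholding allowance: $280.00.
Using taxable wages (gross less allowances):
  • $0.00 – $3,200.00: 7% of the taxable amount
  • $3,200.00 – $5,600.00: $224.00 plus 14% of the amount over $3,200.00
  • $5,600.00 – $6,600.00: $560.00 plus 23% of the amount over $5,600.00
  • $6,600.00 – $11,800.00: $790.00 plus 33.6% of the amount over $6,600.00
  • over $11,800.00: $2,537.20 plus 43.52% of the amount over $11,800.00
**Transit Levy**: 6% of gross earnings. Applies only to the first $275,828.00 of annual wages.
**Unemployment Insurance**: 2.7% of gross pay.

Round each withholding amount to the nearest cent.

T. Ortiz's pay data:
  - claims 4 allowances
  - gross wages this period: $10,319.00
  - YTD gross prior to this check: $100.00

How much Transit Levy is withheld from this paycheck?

Transit Levy: 6% × $10,319.00 = $619.14

$619.14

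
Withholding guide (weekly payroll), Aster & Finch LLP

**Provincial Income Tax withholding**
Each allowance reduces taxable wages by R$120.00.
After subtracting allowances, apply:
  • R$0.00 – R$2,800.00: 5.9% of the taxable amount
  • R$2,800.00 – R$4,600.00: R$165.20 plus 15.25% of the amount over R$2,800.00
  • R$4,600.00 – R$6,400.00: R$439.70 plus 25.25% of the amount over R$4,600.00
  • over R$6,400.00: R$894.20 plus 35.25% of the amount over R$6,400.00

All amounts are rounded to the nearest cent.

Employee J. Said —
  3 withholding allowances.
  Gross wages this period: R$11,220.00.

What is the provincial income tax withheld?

Provincial Income Tax: taxable = R$11,220.00 − 3×R$120.00 = R$10,860.00
  R$894.20 + 35.25% × (R$10,860.00 − R$6,400.00) = R$894.20 + 35.25% × R$4,460.00 = R$2,466.35

R$2,466.35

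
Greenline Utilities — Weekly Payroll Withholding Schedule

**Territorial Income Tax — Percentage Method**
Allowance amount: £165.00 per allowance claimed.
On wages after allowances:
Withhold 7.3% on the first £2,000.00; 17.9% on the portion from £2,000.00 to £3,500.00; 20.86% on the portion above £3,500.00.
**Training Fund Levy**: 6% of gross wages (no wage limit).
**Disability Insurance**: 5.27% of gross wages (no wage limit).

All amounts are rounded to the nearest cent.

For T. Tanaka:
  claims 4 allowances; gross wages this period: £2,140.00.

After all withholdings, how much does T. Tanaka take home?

£1,790.78

Territorial Income Tax: taxable = £2,140.00 − 4×£165.00 = £1,480.00
  7.3% × £1,480.00 = £108.04
Training Fund Levy: 6% × £2,140.00 = £128.40
Disability Insurance: 5.27% × £2,140.00 = £112.78
Total withheld: £108.04 + £128.40 + £112.78 = £349.22
Net pay: £2,140.00 − £349.22 = £1,790.78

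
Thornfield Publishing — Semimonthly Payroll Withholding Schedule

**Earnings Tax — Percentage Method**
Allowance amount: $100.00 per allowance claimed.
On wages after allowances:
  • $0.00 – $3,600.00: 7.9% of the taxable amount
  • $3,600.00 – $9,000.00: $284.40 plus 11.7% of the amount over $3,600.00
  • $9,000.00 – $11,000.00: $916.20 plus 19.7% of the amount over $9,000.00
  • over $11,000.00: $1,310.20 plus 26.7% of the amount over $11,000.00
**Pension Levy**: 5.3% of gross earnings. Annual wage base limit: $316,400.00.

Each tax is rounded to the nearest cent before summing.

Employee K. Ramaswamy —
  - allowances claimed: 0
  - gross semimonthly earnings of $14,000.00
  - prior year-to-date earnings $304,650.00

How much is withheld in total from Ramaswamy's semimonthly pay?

$2,733.95

Earnings Tax: taxable = $14,000.00
  $1,310.20 + 26.7% × ($14,000.00 − $11,000.00) = $1,310.20 + 26.7% × $3,000.00 = $2,111.20
Pension Levy: cap $316,400.00 − YTD $304,650.00 = $11,750.00 subject; 5.3% × $11,750.00 = $622.75
Total: $2,111.20 + $622.75 = $2,733.95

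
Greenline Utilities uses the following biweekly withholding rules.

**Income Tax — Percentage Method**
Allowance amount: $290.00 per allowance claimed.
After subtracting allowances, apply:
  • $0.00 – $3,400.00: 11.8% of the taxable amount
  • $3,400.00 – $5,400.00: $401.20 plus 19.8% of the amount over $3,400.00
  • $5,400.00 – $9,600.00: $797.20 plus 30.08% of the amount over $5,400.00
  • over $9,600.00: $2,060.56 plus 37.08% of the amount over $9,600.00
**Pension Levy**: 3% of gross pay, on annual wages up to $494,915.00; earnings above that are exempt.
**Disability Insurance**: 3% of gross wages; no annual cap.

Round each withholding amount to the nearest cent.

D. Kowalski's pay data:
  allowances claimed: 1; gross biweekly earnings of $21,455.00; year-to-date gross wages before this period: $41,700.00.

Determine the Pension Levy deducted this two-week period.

Pension Levy: 3% × $21,455.00 = $643.65

$643.65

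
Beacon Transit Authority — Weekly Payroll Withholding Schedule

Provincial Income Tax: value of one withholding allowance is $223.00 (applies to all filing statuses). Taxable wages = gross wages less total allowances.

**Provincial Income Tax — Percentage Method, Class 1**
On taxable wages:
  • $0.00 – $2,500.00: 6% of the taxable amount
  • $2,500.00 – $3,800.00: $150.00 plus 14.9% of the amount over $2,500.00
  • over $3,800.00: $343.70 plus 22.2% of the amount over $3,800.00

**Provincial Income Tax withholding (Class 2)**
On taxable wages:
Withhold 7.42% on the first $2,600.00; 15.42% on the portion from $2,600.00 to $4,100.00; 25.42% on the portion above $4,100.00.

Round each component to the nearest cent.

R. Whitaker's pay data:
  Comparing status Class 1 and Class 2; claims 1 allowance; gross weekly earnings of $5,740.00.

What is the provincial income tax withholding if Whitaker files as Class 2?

Provincial Income Tax (Class 2): taxable = $5,740.00 − 1×$223.00 = $5,517.00
  $424.22 + 25.42% × ($5,517.00 − $4,100.00) = $424.22 + 25.42% × $1,417.00 = $784.42

$784.42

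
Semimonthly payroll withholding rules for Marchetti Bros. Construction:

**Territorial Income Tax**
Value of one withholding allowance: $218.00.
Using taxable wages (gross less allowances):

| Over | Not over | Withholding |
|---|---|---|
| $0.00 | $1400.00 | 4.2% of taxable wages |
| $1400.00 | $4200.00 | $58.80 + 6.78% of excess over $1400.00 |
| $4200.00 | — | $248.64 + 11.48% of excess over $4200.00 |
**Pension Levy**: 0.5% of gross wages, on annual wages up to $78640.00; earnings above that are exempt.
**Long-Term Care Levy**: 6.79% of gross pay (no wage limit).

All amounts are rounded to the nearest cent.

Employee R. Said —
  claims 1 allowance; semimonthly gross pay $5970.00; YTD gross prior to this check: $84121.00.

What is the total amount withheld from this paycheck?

$832.17

Territorial Income Tax: taxable = $5970.00 − 1×$218.00 = $5752.00
  $248.64 + 11.48% × ($5752.00 − $4200.00) = $248.64 + 11.48% × $1552.00 = $426.81
Pension Levy: YTD $84121.00 ≥ cap $78640.00 → $0.00
Long-Term Care Levy: 6.79% × $5970.00 = $405.36
Total: $426.81 + $0.00 + $405.36 = $832.17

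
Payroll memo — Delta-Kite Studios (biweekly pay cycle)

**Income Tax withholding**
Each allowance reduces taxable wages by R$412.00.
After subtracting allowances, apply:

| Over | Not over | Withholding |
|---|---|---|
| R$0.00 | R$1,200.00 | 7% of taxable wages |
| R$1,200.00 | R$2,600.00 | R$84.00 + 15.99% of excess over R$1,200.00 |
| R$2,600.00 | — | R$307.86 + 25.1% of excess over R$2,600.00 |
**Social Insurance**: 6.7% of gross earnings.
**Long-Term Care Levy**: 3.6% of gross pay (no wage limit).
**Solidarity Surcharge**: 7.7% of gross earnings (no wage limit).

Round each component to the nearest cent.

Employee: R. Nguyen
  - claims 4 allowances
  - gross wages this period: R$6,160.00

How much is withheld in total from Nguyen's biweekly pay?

Income Tax: taxable = R$6,160.00 − 4×R$412.00 = R$4,512.00
  R$307.86 + 25.1% × (R$4,512.00 − R$2,600.00) = R$307.86 + 25.1% × R$1,912.00 = R$787.77
Social Insurance: 6.7% × R$6,160.00 = R$412.72
Long-Term Care Levy: 3.6% × R$6,160.00 = R$221.76
Solidarity Surcharge: 7.7% × R$6,160.00 = R$474.32
Total: R$787.77 + R$412.72 + R$221.76 + R$474.32 = R$1,896.57

R$1,896.57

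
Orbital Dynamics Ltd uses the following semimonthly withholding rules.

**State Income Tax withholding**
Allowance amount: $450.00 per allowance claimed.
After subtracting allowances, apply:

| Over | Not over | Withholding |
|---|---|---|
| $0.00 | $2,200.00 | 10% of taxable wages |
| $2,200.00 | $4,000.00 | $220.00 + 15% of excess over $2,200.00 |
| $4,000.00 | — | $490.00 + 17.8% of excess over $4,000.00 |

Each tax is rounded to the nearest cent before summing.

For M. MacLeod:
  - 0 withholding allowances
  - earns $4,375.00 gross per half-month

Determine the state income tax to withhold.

$556.75

State Income Tax: taxable = $4,375.00
  $490.00 + 17.8% × ($4,375.00 − $4,000.00) = $490.00 + 17.8% × $375.00 = $556.75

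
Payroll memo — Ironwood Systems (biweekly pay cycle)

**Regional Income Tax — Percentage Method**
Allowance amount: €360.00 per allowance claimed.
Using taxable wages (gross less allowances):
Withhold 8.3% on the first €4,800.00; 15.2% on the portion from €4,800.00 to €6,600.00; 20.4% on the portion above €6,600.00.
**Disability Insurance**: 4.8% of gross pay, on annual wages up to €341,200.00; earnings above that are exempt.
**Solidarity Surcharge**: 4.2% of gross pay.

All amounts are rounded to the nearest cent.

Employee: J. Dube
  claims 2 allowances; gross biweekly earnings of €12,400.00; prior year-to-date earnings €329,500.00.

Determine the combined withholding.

€2,790.72

Regional Income Tax: taxable = €12,400.00 − 2×€360.00 = €11,680.00
  €672.00 + 20.4% × (€11,680.00 − €6,600.00) = €672.00 + 20.4% × €5,080.00 = €1,708.32
Disability Insurance: cap €341,200.00 − YTD €329,500.00 = €11,700.00 subject; 4.8% × €11,700.00 = €561.60
Solidarity Surcharge: 4.2% × €12,400.00 = €520.80
Total: €1,708.32 + €561.60 + €520.80 = €2,790.72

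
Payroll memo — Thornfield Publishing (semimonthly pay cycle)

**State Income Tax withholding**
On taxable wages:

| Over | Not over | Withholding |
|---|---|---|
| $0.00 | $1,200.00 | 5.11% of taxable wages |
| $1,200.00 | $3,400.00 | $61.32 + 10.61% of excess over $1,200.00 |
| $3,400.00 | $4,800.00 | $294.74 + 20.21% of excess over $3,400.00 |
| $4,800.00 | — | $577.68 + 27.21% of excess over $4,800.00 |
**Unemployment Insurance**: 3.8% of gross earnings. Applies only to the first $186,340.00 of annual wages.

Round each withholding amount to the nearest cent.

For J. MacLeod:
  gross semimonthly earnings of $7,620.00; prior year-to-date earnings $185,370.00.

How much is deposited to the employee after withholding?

$6,238.14

State Income Tax: taxable = $7,620.00
  $577.68 + 27.21% × ($7,620.00 − $4,800.00) = $577.68 + 27.21% × $2,820.00 = $1,345.00
Unemployment Insurance: cap $186,340.00 − YTD $185,370.00 = $970.00 subject; 3.8% × $970.00 = $36.86
Total withheld: $1,345.00 + $36.86 = $1,381.86
Net pay: $7,620.00 − $1,381.86 = $6,238.14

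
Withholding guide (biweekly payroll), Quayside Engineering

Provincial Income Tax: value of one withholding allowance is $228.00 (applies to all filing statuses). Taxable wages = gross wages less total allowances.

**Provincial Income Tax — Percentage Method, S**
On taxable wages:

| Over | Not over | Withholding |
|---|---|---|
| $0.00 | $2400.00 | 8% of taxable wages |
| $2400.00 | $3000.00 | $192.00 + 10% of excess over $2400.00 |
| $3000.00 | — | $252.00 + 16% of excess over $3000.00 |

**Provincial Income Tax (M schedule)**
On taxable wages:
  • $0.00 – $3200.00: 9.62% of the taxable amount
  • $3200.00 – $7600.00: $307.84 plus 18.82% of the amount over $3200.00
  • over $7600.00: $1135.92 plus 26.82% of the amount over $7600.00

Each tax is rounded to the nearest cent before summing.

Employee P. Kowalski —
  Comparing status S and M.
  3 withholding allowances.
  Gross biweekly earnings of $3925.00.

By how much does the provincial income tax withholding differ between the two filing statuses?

Provincial Income Tax (S): taxable = $3925.00 − 3×$228.00 = $3241.00
  $252.00 + 16% × ($3241.00 − $3000.00) = $252.00 + 16% × $241.00 = $290.56
Provincial Income Tax (M): taxable = $3925.00 − 3×$228.00 = $3241.00
  $307.84 + 18.82% × ($3241.00 − $3200.00) = $307.84 + 18.82% × $41.00 = $315.56
Difference: |$290.56 − $315.56| = $25.00 (higher under M)

$25.00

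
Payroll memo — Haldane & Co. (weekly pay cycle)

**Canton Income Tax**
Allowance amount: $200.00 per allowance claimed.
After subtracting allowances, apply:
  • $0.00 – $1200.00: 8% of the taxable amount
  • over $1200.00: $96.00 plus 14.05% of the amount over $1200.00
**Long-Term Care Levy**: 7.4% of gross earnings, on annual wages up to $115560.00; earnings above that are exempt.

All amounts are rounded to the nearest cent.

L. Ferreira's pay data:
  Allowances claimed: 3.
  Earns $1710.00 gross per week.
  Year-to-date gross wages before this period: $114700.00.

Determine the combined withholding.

$152.44

Canton Income Tax: taxable = $1710.00 − 3×$200.00 = $1110.00
  8% × $1110.00 = $88.80
Long-Term Care Levy: cap $115560.00 − YTD $114700.00 = $860.00 subject; 7.4% × $860.00 = $63.64
Total: $88.80 + $63.64 = $152.44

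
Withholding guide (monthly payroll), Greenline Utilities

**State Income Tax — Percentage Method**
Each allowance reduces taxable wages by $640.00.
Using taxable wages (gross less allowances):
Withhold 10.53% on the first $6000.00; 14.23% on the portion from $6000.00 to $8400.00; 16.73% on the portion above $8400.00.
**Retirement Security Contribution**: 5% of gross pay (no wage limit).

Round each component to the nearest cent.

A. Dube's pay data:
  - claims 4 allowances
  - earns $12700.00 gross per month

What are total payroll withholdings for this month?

$1899.42

State Income Tax: taxable = $12700.00 − 4×$640.00 = $10140.00
  $973.32 + 16.73% × ($10140.00 − $8400.00) = $973.32 + 16.73% × $1740.00 = $1264.42
Retirement Security Contribution: 5% × $12700.00 = $635.00
Total: $1264.42 + $635.00 = $1899.42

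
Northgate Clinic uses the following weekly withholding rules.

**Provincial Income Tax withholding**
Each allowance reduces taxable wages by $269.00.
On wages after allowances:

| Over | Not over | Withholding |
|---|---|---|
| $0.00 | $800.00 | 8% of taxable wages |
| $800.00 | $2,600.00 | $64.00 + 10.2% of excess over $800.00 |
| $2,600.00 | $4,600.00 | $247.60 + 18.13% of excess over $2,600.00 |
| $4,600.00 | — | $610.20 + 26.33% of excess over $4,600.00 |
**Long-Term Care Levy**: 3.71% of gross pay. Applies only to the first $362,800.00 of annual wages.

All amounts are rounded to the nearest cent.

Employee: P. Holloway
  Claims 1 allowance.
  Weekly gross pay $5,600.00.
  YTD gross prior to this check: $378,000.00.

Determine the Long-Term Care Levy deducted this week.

$0.00

Long-Term Care Levy: YTD $378,000.00 ≥ cap $362,800.00 → $0.00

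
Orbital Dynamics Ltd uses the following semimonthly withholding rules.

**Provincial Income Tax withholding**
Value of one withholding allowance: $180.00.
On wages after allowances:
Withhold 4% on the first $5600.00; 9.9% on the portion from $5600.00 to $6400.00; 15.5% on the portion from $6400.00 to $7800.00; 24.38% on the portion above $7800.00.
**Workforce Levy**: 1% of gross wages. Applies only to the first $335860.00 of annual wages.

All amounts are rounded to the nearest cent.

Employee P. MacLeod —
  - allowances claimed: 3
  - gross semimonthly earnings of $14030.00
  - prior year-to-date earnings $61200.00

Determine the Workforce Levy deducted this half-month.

$140.30

Workforce Levy: 1% × $14030.00 = $140.30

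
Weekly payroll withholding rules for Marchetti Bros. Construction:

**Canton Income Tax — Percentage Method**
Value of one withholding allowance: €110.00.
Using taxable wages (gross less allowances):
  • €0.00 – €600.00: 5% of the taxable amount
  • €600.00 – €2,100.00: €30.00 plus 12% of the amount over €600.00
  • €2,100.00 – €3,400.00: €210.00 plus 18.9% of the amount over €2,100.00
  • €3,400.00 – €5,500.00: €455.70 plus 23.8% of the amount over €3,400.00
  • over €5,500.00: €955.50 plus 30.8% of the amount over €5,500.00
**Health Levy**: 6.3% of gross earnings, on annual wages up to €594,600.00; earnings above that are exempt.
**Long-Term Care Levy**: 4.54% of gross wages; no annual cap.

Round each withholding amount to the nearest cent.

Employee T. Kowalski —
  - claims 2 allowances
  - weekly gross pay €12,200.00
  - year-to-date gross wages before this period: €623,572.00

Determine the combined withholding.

Canton Income Tax: taxable = €12,200.00 − 2×€110.00 = €11,980.00
  €955.50 + 30.8% × (€11,980.00 − €5,500.00) = €955.50 + 30.8% × €6,480.00 = €2,951.34
Health Levy: YTD €623,572.00 ≥ cap €594,600.00 → €0.00
Long-Term Care Levy: 4.54% × €12,200.00 = €553.88
Total: €2,951.34 + €0.00 + €553.88 = €3,505.22

€3,505.22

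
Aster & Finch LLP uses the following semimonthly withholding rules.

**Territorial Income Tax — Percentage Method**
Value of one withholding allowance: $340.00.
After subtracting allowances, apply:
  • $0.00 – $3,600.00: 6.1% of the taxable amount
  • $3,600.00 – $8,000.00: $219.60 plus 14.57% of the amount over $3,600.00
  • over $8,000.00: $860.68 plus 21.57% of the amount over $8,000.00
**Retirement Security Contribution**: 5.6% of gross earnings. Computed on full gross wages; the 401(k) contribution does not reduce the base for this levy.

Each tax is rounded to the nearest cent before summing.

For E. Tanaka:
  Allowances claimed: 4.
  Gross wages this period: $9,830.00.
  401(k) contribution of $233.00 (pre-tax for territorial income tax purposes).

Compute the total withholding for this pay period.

Territorial Income Tax: taxable = $9,830.00 − $233.00 − 4×$340.00 = $8,237.00
  $860.68 + 21.57% × ($8,237.00 − $8,000.00) = $860.68 + 21.57% × $237.00 = $911.80
Retirement Security Contribution: 5.6% × $9,830.00 = $550.48
Total: $911.80 + $550.48 = $1,462.28

$1,462.28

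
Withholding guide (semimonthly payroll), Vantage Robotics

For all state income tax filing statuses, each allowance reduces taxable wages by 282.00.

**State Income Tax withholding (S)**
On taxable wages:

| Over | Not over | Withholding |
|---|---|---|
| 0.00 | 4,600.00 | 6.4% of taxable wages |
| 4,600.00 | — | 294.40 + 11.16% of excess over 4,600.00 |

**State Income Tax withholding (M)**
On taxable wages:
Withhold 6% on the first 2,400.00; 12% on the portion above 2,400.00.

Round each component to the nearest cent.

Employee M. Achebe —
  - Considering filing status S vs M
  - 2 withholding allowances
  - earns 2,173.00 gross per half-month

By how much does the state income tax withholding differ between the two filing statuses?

State Income Tax (S): taxable = 2,173.00 − 2×282.00 = 1,609.00
  6.4% × 1,609.00 = 102.98
State Income Tax (M): taxable = 2,173.00 − 2×282.00 = 1,609.00
  6% × 1,609.00 = 96.54
Difference: |102.98 − 96.54| = 6.44 (higher under S)

6.44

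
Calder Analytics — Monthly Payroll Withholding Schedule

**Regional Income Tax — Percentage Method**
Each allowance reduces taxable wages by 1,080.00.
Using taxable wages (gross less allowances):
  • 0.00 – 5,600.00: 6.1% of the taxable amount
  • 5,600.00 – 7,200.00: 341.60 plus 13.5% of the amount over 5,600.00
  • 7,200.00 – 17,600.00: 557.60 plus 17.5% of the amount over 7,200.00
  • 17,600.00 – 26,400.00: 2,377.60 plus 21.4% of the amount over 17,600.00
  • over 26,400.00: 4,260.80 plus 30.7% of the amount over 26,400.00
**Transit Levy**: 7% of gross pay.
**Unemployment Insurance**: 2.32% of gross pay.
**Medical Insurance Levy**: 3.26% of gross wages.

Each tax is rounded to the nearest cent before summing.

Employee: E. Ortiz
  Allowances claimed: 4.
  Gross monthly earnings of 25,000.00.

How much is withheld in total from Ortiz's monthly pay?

6,181.72

Regional Income Tax: taxable = 25,000.00 − 4×1,080.00 = 20,680.00
  2,377.60 + 21.4% × (20,680.00 − 17,600.00) = 2,377.60 + 21.4% × 3,080.00 = 3,036.72
Transit Levy: 7% × 25,000.00 = 1,750.00
Unemployment Insurance: 2.32% × 25,000.00 = 580.00
Medical Insurance Levy: 3.26% × 25,000.00 = 815.00
Total: 3,036.72 + 1,750.00 + 580.00 + 815.00 = 6,181.72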